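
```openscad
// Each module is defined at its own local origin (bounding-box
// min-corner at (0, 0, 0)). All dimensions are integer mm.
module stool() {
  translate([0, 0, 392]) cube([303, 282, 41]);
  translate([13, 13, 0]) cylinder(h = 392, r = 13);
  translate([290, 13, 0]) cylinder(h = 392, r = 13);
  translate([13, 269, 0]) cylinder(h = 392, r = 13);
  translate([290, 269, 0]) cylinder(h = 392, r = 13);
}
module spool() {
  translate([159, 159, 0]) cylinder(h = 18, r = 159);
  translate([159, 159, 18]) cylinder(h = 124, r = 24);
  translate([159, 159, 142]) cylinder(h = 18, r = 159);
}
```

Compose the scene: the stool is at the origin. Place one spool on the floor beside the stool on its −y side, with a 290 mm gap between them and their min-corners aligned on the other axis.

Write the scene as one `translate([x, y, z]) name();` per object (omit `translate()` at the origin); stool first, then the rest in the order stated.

stool();
translate([0, -608, 0]) spool();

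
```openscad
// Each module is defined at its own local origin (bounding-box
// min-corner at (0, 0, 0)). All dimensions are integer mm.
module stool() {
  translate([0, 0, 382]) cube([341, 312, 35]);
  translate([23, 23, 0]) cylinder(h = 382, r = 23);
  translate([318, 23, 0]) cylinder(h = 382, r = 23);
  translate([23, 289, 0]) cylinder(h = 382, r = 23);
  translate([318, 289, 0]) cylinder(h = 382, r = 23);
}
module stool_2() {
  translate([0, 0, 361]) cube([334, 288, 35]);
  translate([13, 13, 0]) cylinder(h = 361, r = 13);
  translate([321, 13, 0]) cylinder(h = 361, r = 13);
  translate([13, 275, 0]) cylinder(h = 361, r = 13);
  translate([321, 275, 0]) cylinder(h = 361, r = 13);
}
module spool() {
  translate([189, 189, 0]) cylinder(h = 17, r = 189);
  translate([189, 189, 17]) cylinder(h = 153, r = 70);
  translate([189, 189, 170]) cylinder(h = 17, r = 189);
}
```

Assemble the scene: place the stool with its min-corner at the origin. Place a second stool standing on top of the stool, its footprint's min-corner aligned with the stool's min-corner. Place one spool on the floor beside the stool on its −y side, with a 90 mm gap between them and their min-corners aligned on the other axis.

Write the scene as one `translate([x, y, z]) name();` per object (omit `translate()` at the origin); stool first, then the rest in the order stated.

stool();
translate([0, 0, 417]) stool_2();
translate([0, -468, 0]) spool();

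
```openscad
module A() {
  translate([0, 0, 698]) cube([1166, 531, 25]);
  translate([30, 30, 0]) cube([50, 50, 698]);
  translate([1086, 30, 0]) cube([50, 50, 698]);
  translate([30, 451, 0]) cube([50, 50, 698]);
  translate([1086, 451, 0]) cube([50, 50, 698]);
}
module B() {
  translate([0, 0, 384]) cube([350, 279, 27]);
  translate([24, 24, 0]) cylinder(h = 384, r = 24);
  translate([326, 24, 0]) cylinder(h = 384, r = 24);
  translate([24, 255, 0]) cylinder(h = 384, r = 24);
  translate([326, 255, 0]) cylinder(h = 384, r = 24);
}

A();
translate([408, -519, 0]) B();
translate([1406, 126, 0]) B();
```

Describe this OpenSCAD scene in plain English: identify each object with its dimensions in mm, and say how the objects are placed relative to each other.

A is a rectangular dining table. The top is 1166×531×25 mm with its upper surface at z = 723 mm. It stands on four 50×50 mm square legs, each inset 30 mm from the nearest pair of top edges, running from the floor to the underside of the top.

B is a four-legged stool. The seat is 350×279 mm, 27 mm thick, top at z = 411 mm. It stands on four round legs, each 48 mm in diameter, from z = 0 to the seat underside, each leg's axis is inset half a diameter from the nearest pair of seat edges (so the leg's bounding box is flush with the corner).

Two stools sit around the table at the −y, +x sides.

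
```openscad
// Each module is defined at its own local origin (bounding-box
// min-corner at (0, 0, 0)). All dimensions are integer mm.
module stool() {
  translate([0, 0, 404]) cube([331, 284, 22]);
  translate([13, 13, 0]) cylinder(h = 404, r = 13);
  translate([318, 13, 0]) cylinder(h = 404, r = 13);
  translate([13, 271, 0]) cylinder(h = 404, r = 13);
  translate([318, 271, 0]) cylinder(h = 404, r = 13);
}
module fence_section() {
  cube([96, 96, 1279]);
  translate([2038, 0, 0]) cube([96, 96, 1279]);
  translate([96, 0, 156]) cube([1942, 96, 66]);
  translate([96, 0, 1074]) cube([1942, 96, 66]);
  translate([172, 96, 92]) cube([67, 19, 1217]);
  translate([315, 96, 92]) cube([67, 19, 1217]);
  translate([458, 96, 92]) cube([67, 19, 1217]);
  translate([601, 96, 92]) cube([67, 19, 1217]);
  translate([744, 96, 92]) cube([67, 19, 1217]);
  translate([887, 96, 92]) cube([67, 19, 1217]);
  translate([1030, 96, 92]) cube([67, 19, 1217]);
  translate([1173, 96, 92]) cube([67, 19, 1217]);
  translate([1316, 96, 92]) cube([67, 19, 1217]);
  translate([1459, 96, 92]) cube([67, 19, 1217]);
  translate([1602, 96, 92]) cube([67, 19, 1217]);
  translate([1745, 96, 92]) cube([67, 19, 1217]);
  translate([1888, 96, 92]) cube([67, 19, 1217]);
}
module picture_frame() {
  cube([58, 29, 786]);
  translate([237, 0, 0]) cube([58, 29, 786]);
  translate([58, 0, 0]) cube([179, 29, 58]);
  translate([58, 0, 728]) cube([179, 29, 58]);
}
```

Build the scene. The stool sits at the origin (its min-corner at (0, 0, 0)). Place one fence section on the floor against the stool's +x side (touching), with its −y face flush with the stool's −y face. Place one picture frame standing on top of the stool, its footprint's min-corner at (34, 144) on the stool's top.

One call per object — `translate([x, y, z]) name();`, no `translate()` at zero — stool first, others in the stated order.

stool();
translate([331, 0, 0]) fence_section();
translate([34, 144, 426]) picture_frame();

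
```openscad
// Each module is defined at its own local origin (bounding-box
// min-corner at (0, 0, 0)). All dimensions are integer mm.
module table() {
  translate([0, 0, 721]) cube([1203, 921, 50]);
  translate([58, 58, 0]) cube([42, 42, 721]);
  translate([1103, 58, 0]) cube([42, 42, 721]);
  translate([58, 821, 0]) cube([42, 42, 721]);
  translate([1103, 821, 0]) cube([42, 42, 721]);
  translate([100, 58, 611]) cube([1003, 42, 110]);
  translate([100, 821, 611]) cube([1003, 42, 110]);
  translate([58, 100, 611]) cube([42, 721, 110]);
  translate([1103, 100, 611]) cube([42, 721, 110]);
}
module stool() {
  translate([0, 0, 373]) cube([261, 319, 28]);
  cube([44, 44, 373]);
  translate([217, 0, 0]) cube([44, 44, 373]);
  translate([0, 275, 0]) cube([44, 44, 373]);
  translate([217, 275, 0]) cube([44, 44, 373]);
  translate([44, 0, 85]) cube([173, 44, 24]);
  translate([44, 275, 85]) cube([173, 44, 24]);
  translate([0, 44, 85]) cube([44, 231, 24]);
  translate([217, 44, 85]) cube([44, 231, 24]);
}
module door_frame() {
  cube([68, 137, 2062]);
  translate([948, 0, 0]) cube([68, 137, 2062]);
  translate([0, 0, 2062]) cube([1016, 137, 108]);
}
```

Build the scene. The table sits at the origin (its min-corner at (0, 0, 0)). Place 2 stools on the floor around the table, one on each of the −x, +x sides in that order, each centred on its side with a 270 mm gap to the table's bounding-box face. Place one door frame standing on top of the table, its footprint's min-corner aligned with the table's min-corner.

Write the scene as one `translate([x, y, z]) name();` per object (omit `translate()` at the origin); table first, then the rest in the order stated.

table();
translate([-531, 301, 0]) stool();
translate([1473, 301, 0]) stool();
translate([0, 0, 771]) door_frame();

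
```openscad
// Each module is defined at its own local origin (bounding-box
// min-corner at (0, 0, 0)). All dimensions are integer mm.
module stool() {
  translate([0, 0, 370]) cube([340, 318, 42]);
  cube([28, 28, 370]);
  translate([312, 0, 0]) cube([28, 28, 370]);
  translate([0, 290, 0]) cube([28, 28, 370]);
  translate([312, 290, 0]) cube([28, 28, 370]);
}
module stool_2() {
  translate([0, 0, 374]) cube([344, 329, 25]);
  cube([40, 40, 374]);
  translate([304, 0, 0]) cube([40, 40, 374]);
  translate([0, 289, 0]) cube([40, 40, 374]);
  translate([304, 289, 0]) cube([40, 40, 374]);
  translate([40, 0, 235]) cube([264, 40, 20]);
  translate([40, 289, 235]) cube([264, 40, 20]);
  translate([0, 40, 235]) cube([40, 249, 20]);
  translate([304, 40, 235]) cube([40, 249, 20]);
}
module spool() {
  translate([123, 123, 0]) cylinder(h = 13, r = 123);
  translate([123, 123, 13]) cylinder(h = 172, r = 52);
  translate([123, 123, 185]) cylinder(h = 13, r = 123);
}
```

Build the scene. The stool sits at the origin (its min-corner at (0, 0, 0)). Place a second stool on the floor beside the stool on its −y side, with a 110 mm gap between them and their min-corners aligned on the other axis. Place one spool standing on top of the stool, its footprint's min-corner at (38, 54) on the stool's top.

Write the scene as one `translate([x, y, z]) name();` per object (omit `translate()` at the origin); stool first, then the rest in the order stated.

stool();
translate([0, -439, 0]) stool_2();
translate([38, 54, 412]) spool();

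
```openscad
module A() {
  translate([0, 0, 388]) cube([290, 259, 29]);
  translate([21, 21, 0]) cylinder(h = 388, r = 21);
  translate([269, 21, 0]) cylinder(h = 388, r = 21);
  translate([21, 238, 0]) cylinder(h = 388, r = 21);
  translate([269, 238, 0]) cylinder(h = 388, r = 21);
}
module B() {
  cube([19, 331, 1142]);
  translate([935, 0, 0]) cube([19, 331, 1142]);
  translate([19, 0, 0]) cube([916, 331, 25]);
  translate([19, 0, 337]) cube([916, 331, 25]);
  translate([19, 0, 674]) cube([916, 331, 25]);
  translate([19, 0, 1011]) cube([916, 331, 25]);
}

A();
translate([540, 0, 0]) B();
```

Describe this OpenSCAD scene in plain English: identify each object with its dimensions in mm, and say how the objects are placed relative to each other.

A is a four-legged stool. The seat is a 290×259×29 mm slab whose top surface is at z = 417 mm; four round legs, each 42 mm in diameter, run from the floor (z = 0) to the underside of the seat, each leg's axis is inset half a diameter from the nearest pair of seat edges (so the leg's bounding box is flush with the corner).

B is a bookshelf 954 mm wide overall, 331 mm deep and 1142 mm tall. The two sides are 19 mm thick vertical panels. 4 horizontal shelves of 25 mm thickness span between the inner faces of the sides; the lowest shelf sits on the floor and shelves are stacked with a clear vertical gap of 312 mm between each pair.

The bookshelf is on the floor beside the stool on its +x side.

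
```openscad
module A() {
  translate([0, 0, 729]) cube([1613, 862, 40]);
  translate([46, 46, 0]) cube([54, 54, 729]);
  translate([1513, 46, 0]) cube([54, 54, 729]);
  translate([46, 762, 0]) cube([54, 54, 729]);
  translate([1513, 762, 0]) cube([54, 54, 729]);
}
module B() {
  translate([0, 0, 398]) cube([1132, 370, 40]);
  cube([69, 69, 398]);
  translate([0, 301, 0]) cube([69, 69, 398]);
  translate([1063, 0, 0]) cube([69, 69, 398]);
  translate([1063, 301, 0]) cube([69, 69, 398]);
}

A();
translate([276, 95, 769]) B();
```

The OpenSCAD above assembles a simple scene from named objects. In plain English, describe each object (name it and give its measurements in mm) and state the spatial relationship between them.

A is a table: top 1613 mm (x) × 862 mm (y), 40 mm thick, upper face at z = 769 mm, on four 54×54 mm square legs, each inset 46 mm from the nearest pair of top edges, running from z = 0 to the bottom of the top.

B is a long wooden bench with a 1132 mm (x) × 370 mm (y) seat, 40 mm thick, its top surface 438 mm above the floor. Four 69 mm square legs at the seat corners, flush with the edges, run from z = 0 to the seat underside.

The bench is on top of the table.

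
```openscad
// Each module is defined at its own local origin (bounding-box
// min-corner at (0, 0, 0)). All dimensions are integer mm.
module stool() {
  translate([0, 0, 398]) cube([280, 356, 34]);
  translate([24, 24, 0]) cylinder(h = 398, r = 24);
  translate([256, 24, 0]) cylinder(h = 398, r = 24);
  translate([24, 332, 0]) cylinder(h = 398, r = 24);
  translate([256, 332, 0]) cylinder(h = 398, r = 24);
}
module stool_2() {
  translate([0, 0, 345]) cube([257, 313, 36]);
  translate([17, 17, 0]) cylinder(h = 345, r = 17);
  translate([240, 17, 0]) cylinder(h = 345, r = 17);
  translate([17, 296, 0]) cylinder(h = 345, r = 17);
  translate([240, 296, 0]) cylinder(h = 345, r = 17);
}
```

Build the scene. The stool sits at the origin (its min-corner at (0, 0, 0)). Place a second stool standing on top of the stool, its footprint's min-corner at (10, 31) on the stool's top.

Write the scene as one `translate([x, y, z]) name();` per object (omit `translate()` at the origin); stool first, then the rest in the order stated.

stool();
translate([10, 31, 432]) stool_2();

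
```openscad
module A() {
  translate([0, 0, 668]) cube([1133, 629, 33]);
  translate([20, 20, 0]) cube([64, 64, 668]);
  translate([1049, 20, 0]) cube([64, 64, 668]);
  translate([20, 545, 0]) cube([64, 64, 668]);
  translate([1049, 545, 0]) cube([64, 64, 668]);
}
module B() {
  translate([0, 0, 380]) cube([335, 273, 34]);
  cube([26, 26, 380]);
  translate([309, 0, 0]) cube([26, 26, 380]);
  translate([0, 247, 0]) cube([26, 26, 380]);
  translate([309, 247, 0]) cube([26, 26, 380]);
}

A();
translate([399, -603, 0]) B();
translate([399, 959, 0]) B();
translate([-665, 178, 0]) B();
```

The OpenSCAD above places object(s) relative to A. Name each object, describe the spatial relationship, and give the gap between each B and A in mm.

A is a table. B is a stool. Three stools sit around the table at the −y, +y, −x sides. The gap between each stool and the table is 330 mm.

Each stool's nearest face is 330 mm from the table's bounding box.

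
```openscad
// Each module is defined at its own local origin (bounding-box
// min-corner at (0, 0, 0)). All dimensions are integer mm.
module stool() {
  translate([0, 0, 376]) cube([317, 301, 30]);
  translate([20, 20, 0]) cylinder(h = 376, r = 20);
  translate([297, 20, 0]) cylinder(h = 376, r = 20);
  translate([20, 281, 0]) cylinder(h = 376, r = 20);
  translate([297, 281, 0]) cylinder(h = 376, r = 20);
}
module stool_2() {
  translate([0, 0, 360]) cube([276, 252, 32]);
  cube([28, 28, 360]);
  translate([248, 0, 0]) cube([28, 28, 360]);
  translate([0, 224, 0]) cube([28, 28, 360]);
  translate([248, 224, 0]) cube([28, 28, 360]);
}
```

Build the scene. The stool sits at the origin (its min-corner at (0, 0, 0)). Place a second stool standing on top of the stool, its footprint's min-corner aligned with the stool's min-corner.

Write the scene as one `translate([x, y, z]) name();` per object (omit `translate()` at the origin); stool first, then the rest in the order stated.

stool();
translate([0, 0, 406]) stool_2();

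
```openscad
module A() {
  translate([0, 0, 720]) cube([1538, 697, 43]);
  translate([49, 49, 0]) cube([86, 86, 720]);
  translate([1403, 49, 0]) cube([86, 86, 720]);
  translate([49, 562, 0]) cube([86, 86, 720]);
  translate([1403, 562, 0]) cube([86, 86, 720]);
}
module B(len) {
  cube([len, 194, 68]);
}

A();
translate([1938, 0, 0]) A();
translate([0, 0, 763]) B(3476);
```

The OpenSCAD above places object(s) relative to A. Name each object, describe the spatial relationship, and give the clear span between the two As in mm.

A is a table. B is a beam. A beam spans the tops of two tables. The clear span between the two tables is 400 mm.

Second table starts at x = 1938; first ends at x = 1538; clear span = 1938 − 1538 = 400 mm.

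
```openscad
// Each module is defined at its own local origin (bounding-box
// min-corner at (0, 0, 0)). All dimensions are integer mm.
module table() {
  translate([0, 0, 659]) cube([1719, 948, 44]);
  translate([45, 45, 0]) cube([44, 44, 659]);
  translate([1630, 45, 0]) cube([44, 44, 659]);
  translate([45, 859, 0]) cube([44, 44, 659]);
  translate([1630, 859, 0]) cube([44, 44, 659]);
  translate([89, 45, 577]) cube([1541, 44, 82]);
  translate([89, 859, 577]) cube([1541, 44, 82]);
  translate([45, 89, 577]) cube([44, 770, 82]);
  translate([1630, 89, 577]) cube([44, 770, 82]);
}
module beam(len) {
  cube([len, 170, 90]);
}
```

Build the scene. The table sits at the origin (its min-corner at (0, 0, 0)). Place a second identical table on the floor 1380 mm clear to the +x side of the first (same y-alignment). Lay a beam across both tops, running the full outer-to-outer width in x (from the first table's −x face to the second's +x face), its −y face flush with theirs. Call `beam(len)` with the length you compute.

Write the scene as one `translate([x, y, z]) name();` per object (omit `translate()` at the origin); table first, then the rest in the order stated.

table();
translate([3099, 0, 0]) table();
translate([0, 0, 703]) beam(4818);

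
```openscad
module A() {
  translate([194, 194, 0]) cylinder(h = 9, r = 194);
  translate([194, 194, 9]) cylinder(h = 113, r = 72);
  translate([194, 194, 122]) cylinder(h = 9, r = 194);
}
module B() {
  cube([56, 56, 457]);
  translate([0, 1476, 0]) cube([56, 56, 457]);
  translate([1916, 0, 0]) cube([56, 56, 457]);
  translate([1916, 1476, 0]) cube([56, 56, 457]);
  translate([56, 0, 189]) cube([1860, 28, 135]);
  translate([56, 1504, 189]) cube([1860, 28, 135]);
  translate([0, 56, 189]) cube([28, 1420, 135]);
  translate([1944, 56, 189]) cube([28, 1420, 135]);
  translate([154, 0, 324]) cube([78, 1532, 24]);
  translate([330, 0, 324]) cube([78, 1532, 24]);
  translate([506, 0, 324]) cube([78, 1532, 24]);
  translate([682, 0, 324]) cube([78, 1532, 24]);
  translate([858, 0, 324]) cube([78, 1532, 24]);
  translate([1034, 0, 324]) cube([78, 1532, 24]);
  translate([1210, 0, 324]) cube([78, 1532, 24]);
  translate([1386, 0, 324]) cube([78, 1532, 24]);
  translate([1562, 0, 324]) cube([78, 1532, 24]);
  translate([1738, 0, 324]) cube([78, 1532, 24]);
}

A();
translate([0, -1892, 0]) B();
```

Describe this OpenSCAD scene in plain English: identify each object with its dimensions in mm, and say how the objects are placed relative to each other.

A is a spool: two coaxial disc flanges of radius 194 mm and thickness 9 mm, joined by a core cylinder of radius 72 mm and height 113 mm. The lower flange rests on z = 0 and the three cylinders share a vertical axis.

B is a bed frame 1972 mm long (x) by 1532 mm wide (y). Four 56×56 mm corner posts, 457 mm tall, at the corners of the footprint. Four rails of 28 mm thickness and 135 mm height run between adjacent posts with their undersides at z = 189 mm, their outer faces flush with the outside of the frame (the two x-running rails run between the posts' inner faces; the two y-running rails run between the posts' inner faces). 10 slats, each 78 mm wide (x) and 24 mm thick, lie across the top of the two x-running rails, running the full 1532 mm width of the frame in y; the slats are evenly spaced along x between the inner faces of the end posts with equal gaps (rounded down to the nearest mm) at the −x end and between each pair — any rounding remainder accumulates at the +x end.

The bed frame is on the floor beside the spool on its −y side.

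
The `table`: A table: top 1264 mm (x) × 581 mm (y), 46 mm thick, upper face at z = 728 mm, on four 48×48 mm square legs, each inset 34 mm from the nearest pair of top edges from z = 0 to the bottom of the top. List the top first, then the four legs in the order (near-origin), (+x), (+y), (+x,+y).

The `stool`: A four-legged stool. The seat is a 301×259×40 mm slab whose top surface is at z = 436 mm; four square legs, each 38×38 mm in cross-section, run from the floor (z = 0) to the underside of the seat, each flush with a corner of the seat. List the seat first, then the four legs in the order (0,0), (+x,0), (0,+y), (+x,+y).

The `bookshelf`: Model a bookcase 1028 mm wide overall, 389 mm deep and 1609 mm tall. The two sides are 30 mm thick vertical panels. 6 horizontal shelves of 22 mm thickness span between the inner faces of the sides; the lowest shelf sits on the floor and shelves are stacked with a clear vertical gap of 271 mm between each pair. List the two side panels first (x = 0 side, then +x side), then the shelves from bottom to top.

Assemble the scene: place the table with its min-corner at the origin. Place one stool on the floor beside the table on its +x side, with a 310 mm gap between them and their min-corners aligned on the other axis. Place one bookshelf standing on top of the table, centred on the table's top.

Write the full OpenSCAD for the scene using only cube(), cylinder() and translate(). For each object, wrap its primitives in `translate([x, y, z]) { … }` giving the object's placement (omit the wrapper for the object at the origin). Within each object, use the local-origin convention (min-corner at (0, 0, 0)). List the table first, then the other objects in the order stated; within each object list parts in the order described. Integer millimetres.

translate([0, 0, 682]) cube([1264, 581, 46]);
translate([34, 34, 0]) cube([48, 48, 682]);
translate([1182, 34, 0]) cube([48, 48, 682]);
translate([34, 499, 0]) cube([48, 48, 682]);
translate([1182, 499, 0]) cube([48, 48, 682]);
translate([1574, 0, 0]) {
  translate([0, 0, 396]) cube([301, 259, 40]);
  cube([38, 38, 396]);
  translate([263, 0, 0]) cube([38, 38, 396]);
  translate([0, 221, 0]) cube([38, 38, 396]);
  translate([263, 221, 0]) cube([38, 38, 396]);
}
translate([118, 96, 728]) {
  cube([30, 389, 1609]);
  translate([998, 0, 0]) cube([30, 389, 1609]);
  translate([30, 0, 0]) cube([968, 389, 22]);
  translate([30, 0, 293]) cube([968, 389, 22]);
  translate([30, 0, 586]) cube([968, 389, 22]);
  translate([30, 0, 879]) cube([968, 389, 22]);
  translate([30, 0, 1172]) cube([968, 389, 22]);
  translate([30, 0, 1465]) cube([968, 389, 22]);
}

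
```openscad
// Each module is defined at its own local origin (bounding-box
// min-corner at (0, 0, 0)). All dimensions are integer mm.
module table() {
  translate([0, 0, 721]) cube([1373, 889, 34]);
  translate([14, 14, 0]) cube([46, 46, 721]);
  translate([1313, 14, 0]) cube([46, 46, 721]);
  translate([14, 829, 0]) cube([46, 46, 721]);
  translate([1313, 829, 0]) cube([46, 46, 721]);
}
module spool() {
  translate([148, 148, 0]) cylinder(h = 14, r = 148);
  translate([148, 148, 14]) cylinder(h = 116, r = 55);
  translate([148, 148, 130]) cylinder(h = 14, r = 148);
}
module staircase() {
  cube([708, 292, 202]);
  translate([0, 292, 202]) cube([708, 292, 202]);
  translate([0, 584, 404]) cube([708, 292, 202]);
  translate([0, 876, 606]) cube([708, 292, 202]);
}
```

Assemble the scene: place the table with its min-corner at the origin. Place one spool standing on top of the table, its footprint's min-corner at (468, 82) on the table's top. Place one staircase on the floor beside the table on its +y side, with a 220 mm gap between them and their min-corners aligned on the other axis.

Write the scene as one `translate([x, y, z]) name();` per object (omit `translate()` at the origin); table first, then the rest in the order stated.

table();
translate([468, 82, 755]) spool();
translate([0, 1109, 0]) staircase();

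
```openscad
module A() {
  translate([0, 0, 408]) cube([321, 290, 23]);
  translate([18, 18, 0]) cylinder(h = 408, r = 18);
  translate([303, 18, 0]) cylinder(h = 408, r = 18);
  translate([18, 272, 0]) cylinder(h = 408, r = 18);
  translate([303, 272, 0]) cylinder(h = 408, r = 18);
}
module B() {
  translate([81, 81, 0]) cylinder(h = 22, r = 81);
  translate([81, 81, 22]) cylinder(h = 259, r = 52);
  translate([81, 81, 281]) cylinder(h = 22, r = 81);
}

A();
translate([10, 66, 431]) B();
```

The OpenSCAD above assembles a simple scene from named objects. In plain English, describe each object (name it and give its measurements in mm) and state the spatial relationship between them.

A is a simple wooden stool: a rectangular seat 321 mm (x) by 290 mm (y), 23 mm thick, top face at z = 431 mm, on four round legs, each 36 mm in diameter. The legs rest on z = 0, each leg's axis is inset half a diameter from the nearest pair of seat edges (so the leg's bounding box is flush with the corner).

B is a spool: two coaxial disc flanges of radius 81 mm and thickness 22 mm, joined by a core cylinder of radius 52 mm and height 259 mm. The lower flange rests on z = 0 and the three cylinders share a vertical axis.

The spool is on top of the stool.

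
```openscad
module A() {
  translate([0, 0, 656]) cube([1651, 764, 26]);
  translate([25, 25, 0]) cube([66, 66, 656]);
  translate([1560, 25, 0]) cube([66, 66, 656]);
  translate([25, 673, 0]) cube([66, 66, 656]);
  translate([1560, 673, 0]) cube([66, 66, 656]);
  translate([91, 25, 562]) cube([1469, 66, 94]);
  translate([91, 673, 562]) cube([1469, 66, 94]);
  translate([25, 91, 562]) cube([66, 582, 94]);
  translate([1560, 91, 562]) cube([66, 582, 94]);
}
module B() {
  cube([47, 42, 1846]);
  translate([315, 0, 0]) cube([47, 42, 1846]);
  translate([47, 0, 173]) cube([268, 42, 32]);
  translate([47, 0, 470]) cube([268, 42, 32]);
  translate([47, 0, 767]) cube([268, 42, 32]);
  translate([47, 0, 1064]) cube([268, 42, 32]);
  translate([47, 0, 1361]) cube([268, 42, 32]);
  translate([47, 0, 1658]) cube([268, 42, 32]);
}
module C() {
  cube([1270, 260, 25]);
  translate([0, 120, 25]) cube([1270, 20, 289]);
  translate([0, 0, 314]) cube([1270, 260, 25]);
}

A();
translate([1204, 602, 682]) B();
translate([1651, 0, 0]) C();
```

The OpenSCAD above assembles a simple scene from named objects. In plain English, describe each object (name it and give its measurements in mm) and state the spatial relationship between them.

A is a table: top 1651 mm (x) × 764 mm (y), 26 mm thick, upper face at z = 682 mm, on four 66×66 mm square legs, each inset 25 mm from the nearest pair of top edges, running from z = 0 to the bottom of the top. Four apron rails, 66 mm thick and 94 mm tall, run between adjacent legs with their top edges flush with the underside of the top and their outer faces flush with the legs' outer faces.

B is a straight ladder. Two 47×42 mm vertical rails, 1846 mm tall, stand 362 mm apart (outside-to-outside) with their front faces coplanar on the −y side. 6 rungs, each 42 mm deep and 32 mm tall, span between the inner faces of the rails, front faces flush with the rails. The lowest rung's underside is at z = 173 mm and rungs are spaced 297 mm apart (underside to underside).

C is an I-beam lying along x, 1270 mm long. Overall section height 339 mm. Two flanges 260 mm wide (y) and 25 mm thick, one on the floor and one at the top; a web 20 mm thick runs between them, centred on the flange width.

The ladder is on top of the table. The I-beam is against the table's +x side, with their −y faces flush.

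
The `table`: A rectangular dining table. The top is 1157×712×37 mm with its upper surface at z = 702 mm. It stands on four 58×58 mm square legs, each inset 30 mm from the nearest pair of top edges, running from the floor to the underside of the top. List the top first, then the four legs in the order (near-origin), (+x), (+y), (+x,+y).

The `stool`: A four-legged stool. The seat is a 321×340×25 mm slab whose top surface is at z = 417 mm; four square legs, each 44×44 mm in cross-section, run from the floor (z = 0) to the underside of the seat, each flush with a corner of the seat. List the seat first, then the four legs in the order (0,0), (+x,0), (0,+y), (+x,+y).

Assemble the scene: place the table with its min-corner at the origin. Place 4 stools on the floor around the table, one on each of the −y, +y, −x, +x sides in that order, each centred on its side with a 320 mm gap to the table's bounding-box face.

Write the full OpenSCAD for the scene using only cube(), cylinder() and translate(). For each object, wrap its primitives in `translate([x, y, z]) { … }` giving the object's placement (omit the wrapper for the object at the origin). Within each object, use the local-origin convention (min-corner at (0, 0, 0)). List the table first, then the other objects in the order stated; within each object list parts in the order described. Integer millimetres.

translate([0, 0, 665]) cube([1157, 712, 37]);
translate([30, 30, 0]) cube([58, 58, 665]);
translate([1069, 30, 0]) cube([58, 58, 665]);
translate([30, 624, 0]) cube([58, 58, 665]);
translate([1069, 624, 0]) cube([58, 58, 665]);
translate([418, -660, 0]) {
  translate([0, 0, 392]) cube([321, 340, 25]);
  cube([44, 44, 392]);
  translate([277, 0, 0]) cube([44, 44, 392]);
  translate([0, 296, 0]) cube([44, 44, 392]);
  translate([277, 296, 0]) cube([44, 44, 392]);
}
translate([418, 1032, 0]) {
  translate([0, 0, 392]) cube([321, 340, 25]);
  cube([44, 44, 392]);
  translate([277, 0, 0]) cube([44, 44, 392]);
  translate([0, 296, 0]) cube([44, 44, 392]);
  translate([277, 296, 0]) cube([44, 44, 392]);
}
translate([-641, 186, 0]) {
  translate([0, 0, 392]) cube([321, 340, 25]);
  cube([44, 44, 392]);
  translate([277, 0, 0]) cube([44, 44, 392]);
  translate([0, 296, 0]) cube([44, 44, 392]);
  translate([277, 296, 0]) cube([44, 44, 392]);
}
translate([1477, 186, 0]) {
  translate([0, 0, 392]) cube([321, 340, 25]);
  cube([44, 44, 392]);
  translate([277, 0, 0]) cube([44, 44, 392]);
  translate([0, 296, 0]) cube([44, 44, 392]);
  translate([277, 296, 0]) cube([44, 44, 392]);
}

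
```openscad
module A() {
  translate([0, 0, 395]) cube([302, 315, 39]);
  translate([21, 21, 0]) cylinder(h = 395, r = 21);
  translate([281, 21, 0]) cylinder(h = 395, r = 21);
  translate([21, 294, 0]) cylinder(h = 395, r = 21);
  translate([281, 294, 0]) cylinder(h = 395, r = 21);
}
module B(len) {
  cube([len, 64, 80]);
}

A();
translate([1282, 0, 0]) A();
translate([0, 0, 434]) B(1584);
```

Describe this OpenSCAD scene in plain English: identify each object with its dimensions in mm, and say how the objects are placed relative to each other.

A is a simple wooden stool: a rectangular seat 302 mm (x) by 315 mm (y), 39 mm thick, top face at z = 434 mm, on four round legs, each 42 mm in diameter. The legs rest on z = 0, each leg's axis is inset half a diameter from the nearest pair of seat edges (so the leg's bounding box is flush with the corner).

B is a rectangular beam 1584 mm long (x), 64 mm deep (y), 80 mm thick (z).

The beam spans the tops of two stools placed 980 mm apart, resting at z = 434 mm.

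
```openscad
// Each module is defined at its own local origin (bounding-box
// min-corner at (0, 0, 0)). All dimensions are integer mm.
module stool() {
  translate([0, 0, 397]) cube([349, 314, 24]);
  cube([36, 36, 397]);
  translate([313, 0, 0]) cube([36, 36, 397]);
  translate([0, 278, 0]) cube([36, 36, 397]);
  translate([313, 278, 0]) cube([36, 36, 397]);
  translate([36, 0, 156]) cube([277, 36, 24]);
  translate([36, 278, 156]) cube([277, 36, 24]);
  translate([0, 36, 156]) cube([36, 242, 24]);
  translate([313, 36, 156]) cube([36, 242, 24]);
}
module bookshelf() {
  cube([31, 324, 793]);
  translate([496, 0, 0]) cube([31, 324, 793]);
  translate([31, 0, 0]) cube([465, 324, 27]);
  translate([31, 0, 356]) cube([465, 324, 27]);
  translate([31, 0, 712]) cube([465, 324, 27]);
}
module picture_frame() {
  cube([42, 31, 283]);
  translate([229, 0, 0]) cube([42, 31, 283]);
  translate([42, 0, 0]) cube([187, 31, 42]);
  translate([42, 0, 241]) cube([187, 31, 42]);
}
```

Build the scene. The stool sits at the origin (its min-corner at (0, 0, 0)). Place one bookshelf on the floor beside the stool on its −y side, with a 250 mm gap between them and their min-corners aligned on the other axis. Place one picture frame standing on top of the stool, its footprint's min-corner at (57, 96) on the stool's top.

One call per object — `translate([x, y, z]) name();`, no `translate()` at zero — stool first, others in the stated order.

stool();
translate([0, -574, 0]) bookshelf();
translate([57, 96, 421]) picture_frame();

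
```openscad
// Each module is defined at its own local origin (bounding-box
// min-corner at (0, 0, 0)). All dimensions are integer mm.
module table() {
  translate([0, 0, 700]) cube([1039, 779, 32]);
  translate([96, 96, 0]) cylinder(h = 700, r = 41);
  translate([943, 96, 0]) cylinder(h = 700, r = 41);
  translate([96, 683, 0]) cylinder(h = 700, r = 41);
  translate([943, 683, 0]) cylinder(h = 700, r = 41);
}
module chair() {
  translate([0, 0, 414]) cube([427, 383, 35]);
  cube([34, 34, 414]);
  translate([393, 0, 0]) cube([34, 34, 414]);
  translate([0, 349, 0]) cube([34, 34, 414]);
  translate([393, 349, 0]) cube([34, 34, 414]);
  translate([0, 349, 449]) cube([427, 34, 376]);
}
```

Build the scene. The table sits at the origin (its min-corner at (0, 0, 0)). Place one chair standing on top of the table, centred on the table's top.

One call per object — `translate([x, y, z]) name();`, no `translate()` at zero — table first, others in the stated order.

table();
translate([306, 198, 732]) chair();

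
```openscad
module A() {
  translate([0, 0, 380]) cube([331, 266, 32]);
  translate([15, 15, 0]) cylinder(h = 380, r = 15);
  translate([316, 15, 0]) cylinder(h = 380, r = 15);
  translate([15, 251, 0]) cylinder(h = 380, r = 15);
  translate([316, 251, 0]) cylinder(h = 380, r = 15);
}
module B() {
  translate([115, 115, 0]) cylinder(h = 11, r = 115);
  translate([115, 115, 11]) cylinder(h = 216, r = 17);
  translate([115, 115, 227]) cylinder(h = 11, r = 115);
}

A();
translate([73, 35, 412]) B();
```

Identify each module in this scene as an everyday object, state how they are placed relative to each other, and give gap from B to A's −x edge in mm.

A is a stool. B is a spool. The spool is on top of the stool. The gap from the spool to the stool's −x edge is 73 mm.

The spool's min-x is at 73; the stool's min-x is 0; gap = 73 mm.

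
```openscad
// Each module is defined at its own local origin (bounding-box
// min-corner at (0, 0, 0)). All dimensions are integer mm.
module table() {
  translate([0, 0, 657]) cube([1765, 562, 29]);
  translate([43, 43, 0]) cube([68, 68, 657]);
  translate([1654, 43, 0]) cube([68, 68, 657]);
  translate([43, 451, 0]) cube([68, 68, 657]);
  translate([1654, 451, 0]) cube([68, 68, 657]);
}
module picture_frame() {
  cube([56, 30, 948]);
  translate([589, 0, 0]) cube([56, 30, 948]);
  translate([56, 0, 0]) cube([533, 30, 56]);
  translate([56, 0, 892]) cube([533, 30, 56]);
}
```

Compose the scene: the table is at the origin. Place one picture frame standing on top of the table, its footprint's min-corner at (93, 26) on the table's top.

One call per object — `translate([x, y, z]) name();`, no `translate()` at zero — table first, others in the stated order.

table();
translate([93, 26, 686]) picture_frame();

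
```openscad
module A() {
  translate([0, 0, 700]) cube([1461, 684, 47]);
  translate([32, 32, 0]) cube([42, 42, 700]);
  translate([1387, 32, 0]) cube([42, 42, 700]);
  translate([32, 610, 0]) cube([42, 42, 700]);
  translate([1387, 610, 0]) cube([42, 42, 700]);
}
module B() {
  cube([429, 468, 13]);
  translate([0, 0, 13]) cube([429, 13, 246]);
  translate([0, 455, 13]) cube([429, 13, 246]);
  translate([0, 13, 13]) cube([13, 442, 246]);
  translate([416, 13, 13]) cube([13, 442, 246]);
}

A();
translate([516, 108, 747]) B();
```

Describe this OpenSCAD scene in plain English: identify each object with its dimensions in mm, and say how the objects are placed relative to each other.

A is a rectangular dining table. The top is 1461×684×47 mm with its upper surface at z = 747 mm. It stands on four 42×42 mm square legs, each inset 32 mm from the nearest pair of top edges, running from the floor to the underside of the top.

B is an open-topped rectangular box: outside dimensions 429×468×259 mm, with a uniform wall and base thickness of 13 mm. The base is a full 429×468 slab on the floor; four walls sit on top of the base. The front and back walls (the −y and +y sides) span the full width; the two side walls fit between them.

The open box is on top of the table, centred.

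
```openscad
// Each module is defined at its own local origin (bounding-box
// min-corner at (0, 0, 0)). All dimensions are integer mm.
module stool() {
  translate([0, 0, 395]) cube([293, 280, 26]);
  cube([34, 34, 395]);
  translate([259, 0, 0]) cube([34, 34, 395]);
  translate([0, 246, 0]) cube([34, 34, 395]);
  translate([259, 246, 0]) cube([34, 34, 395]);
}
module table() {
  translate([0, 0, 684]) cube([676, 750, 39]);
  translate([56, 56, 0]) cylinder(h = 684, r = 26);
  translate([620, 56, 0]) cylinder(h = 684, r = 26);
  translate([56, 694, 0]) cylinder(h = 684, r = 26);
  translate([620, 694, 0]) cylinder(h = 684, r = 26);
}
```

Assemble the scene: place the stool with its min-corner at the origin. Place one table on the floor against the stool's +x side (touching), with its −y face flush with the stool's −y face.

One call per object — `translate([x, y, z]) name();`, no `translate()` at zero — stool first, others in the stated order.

stool();
translate([293, 0, 0]) table();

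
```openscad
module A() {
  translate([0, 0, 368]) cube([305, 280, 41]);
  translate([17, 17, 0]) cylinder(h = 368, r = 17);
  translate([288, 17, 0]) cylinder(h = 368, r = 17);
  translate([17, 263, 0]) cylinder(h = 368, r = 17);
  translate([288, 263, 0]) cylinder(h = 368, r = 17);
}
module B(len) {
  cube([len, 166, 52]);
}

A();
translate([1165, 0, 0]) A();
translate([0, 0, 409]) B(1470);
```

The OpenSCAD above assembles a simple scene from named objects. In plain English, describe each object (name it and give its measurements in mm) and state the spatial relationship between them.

A is a four-legged stool. The seat is 305×280 mm, 41 mm thick, top at z = 409 mm. It stands on four round legs, each 34 mm in diameter, from z = 0 to the seat underside, each leg's axis is inset half a diameter from the nearest pair of seat edges (so the leg's bounding box is flush with the corner).

B is a rectangular beam 1470 mm long (x), 166 mm deep (y), 52 mm thick (z).

The beam spans the tops of two stools placed 860 mm apart, resting at z = 409 mm.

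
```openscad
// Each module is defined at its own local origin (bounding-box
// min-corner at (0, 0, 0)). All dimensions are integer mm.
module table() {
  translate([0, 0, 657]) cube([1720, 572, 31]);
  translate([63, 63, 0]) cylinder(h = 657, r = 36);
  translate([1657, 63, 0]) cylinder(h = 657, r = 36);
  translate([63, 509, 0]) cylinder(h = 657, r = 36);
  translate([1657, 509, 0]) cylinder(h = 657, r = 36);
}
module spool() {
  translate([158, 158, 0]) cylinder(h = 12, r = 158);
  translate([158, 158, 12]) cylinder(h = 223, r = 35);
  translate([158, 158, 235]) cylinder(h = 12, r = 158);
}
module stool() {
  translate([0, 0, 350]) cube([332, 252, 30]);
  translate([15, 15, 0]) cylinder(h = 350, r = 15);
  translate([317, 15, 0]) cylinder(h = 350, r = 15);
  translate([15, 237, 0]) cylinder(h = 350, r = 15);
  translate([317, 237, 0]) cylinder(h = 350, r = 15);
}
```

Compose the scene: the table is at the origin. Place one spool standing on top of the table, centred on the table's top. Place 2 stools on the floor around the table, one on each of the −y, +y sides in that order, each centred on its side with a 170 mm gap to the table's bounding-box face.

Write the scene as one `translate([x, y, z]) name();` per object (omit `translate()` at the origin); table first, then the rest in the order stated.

table();
translate([702, 128, 688]) spool();
translate([694, -422, 0]) stool();
translate([694, 742, 0]) stool();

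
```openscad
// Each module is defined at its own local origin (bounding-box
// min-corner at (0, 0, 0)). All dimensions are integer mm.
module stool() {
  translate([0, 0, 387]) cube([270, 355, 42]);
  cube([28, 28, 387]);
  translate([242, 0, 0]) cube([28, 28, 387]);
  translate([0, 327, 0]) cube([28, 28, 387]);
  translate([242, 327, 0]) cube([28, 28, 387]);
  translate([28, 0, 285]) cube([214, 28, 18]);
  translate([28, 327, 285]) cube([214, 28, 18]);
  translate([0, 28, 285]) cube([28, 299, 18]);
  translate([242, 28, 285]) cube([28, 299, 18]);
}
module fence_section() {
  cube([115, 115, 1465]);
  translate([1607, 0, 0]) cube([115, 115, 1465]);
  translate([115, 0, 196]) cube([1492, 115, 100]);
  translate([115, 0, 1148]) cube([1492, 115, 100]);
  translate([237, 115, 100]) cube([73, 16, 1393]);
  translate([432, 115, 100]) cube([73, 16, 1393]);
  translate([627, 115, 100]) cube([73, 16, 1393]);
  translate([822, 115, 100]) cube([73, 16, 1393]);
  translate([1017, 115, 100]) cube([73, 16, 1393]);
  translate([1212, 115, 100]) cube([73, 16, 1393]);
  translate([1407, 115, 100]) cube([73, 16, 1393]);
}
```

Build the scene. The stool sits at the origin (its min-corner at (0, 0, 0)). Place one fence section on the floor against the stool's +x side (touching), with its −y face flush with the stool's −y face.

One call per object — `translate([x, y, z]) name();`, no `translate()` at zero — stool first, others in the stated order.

stool();
translate([270, 0, 0]) fence_section();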